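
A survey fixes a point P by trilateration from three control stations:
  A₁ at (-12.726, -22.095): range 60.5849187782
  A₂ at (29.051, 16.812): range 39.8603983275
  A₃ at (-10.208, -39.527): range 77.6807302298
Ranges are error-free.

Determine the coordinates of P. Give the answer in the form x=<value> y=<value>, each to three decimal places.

eq1: (x + 12.726)² + (y + 22.095)² = 60.5849187782²
eq2: (x − 29.051)² + (y − 16.812)² = 39.8603983275²
eq3: (x + 10.208)² + (y + 39.527)² = 77.6807302298²
eq3−eq2, eq3−eq1 (x²,y² cancel):
  78.518·x + 112.678·y = 3905.461446
  -5.036·x + 34.864·y = 1347.316574
det = 78.518·34.864 − 112.678·-5.036 = 3304.897960
x = (3905.461446·34.864 − 112.678·1347.316574) / 3304.897960 = -4.736282
y = (78.518·1347.316574 − 3905.461446·-5.036) / 3304.897960 = 37.960781

x=-4.736 y=37.961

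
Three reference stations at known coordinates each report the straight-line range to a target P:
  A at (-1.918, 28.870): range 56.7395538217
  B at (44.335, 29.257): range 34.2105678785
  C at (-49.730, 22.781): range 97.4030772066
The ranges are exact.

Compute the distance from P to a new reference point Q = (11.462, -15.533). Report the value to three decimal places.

eq1: (x + 1.918)² + (y − 28.870)² = 56.7395538217²
eq2: (x − 44.335)² + (y − 29.257)² = 34.2105678785²
eq3: (x + 49.730)² + (y − 22.781)² = 97.4030772066²
eq2−eq3, eq2−eq1 (x²,y² cancel):
  -188.130·x − 12.952·y = -8146.513908
  -92.506·x − 0.774·y = -4033.422663
det = -188.130·-0.774 − -12.952·-92.506 = -1052.525092
x = (-8146.513908·-0.774 − -12.952·-4033.422663) / -1052.525092 = 43.643129
y = (-188.130·-4033.422663 − -8146.513908·-92.506) / -1052.525092 = -4.946571
|P − Q| = √((43.643129 − 11.462)² + (-4.946571 − -15.533)²) = 33.877685

33.878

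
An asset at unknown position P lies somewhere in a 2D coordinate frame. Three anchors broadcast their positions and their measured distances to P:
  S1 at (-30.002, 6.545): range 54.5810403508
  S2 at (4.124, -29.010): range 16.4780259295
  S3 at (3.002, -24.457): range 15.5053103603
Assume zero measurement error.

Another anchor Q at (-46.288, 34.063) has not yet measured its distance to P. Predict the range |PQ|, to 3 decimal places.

83.719

eq1: (x + 30.002)² + (y − 6.545)² = 54.5810403508²
eq2: (x − 4.124)² + (y + 29.010)² = 16.4780259295²
eq3: (x − 3.002)² + (y + 24.457)² = 15.5053103603²
eq2−eq1, eq2−eq3 (x²,y² cancel):
  -68.252·x + 71.110·y = -2623.195074
  -2.244·x + 9.106·y = -220.319934
det = -68.252·9.106 − 71.110·-2.244 = -461.931872
x = (-2623.195074·9.106 − 71.110·-220.319934) / -461.931872 = 17.794537
y = (-68.252·-220.319934 − -2623.195074·-2.244) / -461.931872 = -19.809905
|P − Q| = √((17.794537 − -46.288)² + (-19.809905 − 34.063)²) = 83.718943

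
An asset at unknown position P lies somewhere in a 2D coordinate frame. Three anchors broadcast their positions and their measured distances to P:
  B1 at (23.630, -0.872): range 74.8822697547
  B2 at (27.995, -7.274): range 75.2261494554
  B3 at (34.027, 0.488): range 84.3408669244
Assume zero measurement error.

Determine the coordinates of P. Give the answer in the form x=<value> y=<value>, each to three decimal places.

x=-37.932 y=-43.504

eq1: (x − 23.630)² + (y + 0.872)² = 74.8822697547²
eq2: (x − 27.995)² + (y + 7.274)² = 75.2261494554²
eq3: (x − 34.027)² + (y − 0.488)² = 84.3408669244²
eq1−eq3, eq1−eq2 (x²,y² cancel):
  20.794·x + 2.720·y = -907.089921
  8.730·x − 12.804·y = 225.874579
det = 20.794·-12.804 − 2.720·8.730 = -289.991976
x = (-907.089921·-12.804 − 2.720·225.874579) / -289.991976 = -37.932086
y = (20.794·225.874579 − -907.089921·8.730) / -289.991976 = -43.503724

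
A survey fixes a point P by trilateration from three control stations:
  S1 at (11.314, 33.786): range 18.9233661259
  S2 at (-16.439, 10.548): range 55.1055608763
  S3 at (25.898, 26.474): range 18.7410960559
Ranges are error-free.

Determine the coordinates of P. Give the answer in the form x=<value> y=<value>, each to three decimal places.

x=26.401 y=45.208

eq1: (x − 11.314)² + (y − 33.786)² = 18.9233661259²
eq2: (x + 16.439)² + (y − 10.548)² = 55.1055608763²
eq3: (x − 25.898)² + (y − 26.474)² = 18.7410960559²
eq1−eq3, eq1−eq2 (x²,y² cancel):
  29.168·x − 14.624·y = 108.943792
  -55.506·x − 46.476·y = -3566.528421
det = 29.168·-46.476 − -14.624·-55.506 = -2167.331712
x = (108.943792·-46.476 − -14.624·-3566.528421) / -2167.331712 = 26.401212
y = (29.168·-3566.528421 − 108.943792·-55.506) / -2167.331712 = 45.208339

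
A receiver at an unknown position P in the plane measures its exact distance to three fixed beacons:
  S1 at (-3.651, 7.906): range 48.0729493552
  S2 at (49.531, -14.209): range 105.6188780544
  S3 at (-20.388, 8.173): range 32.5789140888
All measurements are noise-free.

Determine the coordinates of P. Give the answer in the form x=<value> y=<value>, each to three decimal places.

x=-49.103 y=23.562

eq1: (x + 3.651)² + (y − 7.906)² = 48.0729493552²
eq2: (x − 49.531)² + (y + 14.209)² = 105.6188780544²
eq3: (x + 20.388)² + (y − 8.173)² = 32.5789140888²
eq3−eq2, eq3−eq1 (x²,y² cancel):
  139.838·x − 44.764·y = -7921.214589
  33.474·x − 0.534·y = -1656.256652
det = 139.838·-0.534 − -44.764·33.474 = 1423.756644
x = (-7921.214589·-0.534 − -44.764·-1656.256652) / 1423.756644 = -49.103015
y = (139.838·-1656.256652 − -7921.214589·33.474) / 1423.756644 = 23.562397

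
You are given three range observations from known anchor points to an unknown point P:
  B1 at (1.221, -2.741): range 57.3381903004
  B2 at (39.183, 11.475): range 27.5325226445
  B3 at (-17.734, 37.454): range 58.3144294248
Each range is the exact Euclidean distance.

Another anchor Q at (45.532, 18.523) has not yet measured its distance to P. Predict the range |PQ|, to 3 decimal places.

eq1: (x − 1.221)² + (y + 2.741)² = 57.3381903004²
eq2: (x − 39.183)² + (y − 11.475)² = 27.5325226445²
eq3: (x + 17.734)² + (y − 37.454)² = 58.3144294248²
eq1−eq3, eq1−eq2 (x²,y² cancel):
  -37.910·x + 80.390·y = 1595.388338
  75.924·x + 28.432·y = 4187.607456
det = -37.910·28.432 − 80.390·75.924 = -7181.387480
x = (1595.388338·28.432 − 80.390·4187.607456) / -7181.387480 = 40.560641
y = (-37.910·4187.607456 − 1595.388338·75.924) / -7181.387480 = 38.973035
|P − Q| = √((40.560641 − 45.532)² + (38.973035 − 18.523)²) = 21.045625

21.046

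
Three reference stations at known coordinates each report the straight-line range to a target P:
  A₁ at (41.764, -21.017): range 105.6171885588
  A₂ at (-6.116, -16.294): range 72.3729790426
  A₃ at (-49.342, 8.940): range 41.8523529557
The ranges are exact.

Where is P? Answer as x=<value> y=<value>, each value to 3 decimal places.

x=-37.292 y=49.020

eq1: (x − 41.764)² + (y + 21.017)² = 105.6171885588²
eq2: (x + 6.116)² + (y + 16.294)² = 72.3729790426²
eq3: (x + 49.342)² + (y − 8.940)² = 41.8523529557²
eq1−eq2, eq1−eq3 (x²,y² cancel):
  -95.760·x + 9.446·y = 4034.096331
  -182.212·x + 59.914·y = 9731.981650
det = -95.760·59.914 − 9.446·-182.212 = -4016.190088
x = (4034.096331·59.914 − 9.446·9731.981650) / -4016.190088 = -37.291698
y = (-95.760·9731.981650 − 4034.096331·-182.212) / -4016.190088 = 49.020041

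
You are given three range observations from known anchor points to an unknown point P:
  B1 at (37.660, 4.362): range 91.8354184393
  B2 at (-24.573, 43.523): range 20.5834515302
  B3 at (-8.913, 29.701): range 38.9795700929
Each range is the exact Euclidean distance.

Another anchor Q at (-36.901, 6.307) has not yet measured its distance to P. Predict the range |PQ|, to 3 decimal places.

38.649

eq1: (x − 37.660)² + (y − 4.362)² = 91.8354184393²
eq2: (x + 24.573)² + (y − 43.523)² = 20.5834515302²
eq3: (x + 8.913)² + (y − 29.701)² = 38.9795700929²
eq2−eq3, eq2−eq1 (x²,y² cancel):
  31.320·x − 27.644·y = -2632.221296
  124.466·x − 78.322·y = -9070.846817
det = 31.320·-78.322 − -27.644·124.466 = 987.693064
x = (-2632.221296·-78.322 − -27.644·-9070.846817) / 987.693064 = -45.149303
y = (31.320·-9070.846817 − -2632.221296·124.466) / 987.693064 = 44.065444
|P − Q| = √((-45.149303 − -36.901)² + (44.065444 − 6.307)²) = 38.648863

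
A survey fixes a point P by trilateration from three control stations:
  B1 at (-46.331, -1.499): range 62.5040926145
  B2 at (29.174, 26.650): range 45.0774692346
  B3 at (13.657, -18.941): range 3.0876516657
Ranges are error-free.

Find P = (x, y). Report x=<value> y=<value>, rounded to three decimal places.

x=14.476 y=-15.964

eq1: (x + 46.331)² + (y + 1.499)² = 62.5040926145²
eq2: (x − 29.174)² + (y − 26.650)² = 45.0774692346²
eq3: (x − 13.657)² + (y + 18.941)² = 3.0876516657²
eq1−eq3, eq1−eq2 (x²,y² cancel):
  119.976·x − 34.884·y = 2293.694569
  151.010·x + 56.298·y = 1287.319575
det = 119.976·56.298 − -34.884·151.010 = 12022.241688
x = (2293.694569·56.298 − -34.884·1287.319575) / 12022.241688 = 14.476275
y = (119.976·1287.319575 − 2293.694569·151.010) / 12022.241688 = -15.964025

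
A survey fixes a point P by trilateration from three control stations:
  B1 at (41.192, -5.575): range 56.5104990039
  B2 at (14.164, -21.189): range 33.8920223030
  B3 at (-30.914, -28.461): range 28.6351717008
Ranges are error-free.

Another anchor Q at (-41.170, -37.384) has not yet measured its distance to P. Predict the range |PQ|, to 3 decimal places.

41.873

eq1: (x − 41.192)² + (y + 5.575)² = 56.5104990039²
eq2: (x − 14.164)² + (y + 21.189)² = 33.8920223030²
eq3: (x + 30.914)² + (y + 28.461)² = 28.6351717008²
eq2−eq1, eq2−eq3 (x²,y² cancel):
  54.056·x + 31.228·y = -966.498450
  -90.156·x − 14.544·y = 1444.807417
det = 54.056·-14.544 − 31.228·-90.156 = 2029.201104
x = (-966.498450·-14.544 − 31.228·1444.807417) / 2029.201104 = -15.307351
y = (54.056·1444.807417 − -966.498450·-90.156) / 2029.201104 = -4.452553
|P − Q| = √((-15.307351 − -41.170)² + (-4.452553 − -37.384)²) = 41.873104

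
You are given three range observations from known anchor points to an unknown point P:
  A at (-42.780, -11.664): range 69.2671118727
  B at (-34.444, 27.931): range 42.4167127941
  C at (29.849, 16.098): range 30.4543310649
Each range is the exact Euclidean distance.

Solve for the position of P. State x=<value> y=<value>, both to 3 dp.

x=7.124 y=36.372

eq1: (x + 42.780)² + (y + 11.664)² = 69.2671118727²
eq2: (x + 34.444)² + (y − 27.931)² = 42.4167127941²
eq3: (x − 29.849)² + (y − 16.098)² = 30.4543310649²
eq3−eq1, eq3−eq2 (x²,y² cancel):
  -145.258·x − 55.524·y = -3054.397616
  -128.586·x + 23.666·y = -55.289752
det = -145.258·23.666 − -55.524·-128.586 = -10577.284892
x = (-3054.397616·23.666 − -55.524·-55.289752) / -10577.284892 = 7.124256
y = (-145.258·-55.289752 − -3054.397616·-128.586) / -10577.284892 = 36.372424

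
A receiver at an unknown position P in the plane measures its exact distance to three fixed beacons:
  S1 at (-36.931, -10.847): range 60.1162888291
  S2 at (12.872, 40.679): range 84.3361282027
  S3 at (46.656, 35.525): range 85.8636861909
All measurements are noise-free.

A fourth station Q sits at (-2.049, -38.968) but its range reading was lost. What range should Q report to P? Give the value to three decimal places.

16.186

eq1: (x + 36.931)² + (y + 10.847)² = 60.1162888291²
eq2: (x − 12.872)² + (y − 40.679)² = 84.3361282027²
eq3: (x − 46.656)² + (y − 35.525)² = 85.8636861909²
eq1−eq3, eq1−eq2 (x²,y² cancel):
  167.174·x + 92.744·y = -1801.352633
  99.606·x + 103.052·y = -3159.701083
det = 167.174·103.052 − 92.744·99.606 = 7989.756184
x = (-1801.352633·103.052 − 92.744·-3159.701083) / 7989.756184 = 13.443505
y = (167.174·-3159.701083 − -1801.352633·99.606) / 7989.756184 = -43.655192
|P − Q| = √((13.443505 − -2.049)² + (-43.655192 − -38.968)²) = 16.186027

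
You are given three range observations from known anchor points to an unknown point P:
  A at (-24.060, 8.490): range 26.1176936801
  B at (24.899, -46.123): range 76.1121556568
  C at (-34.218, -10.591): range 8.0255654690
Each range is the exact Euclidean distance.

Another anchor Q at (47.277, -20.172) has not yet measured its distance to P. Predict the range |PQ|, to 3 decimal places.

eq1: (x + 24.060)² + (y − 8.490)² = 26.1176936801²
eq2: (x − 24.899)² + (y + 46.123)² = 76.1121556568²
eq3: (x + 34.218)² + (y + 10.591)² = 8.0255654690²
eq1−eq3, eq1−eq2 (x²,y² cancel):
  -20.316·x − 38.162·y = 1249.801327
  97.918·x − 109.226·y = -3014.598686
det = -20.316·-109.226 − -38.162·97.918 = 5955.782132
x = (1249.801327·-109.226 − -38.162·-3014.598686) / 5955.782132 = -42.236924
y = (-20.316·-3014.598686 − 1249.801327·97.918) / 5955.782132 = -10.264556
|P − Q| = √((-42.236924 − 47.277)² + (-10.264556 − -20.172)²) = 90.060535

90.061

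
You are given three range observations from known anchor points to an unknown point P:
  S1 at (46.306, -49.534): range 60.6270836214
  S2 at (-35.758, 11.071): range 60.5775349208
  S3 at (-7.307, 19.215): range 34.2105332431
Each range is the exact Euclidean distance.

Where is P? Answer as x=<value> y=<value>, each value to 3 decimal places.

x=24.690 y=7.109

eq1: (x − 46.306)² + (y + 49.534)² = 60.6270836214²
eq2: (x + 35.758)² + (y − 11.071)² = 60.5775349208²
eq3: (x + 7.307)² + (y − 19.215)² = 34.2105332431²
eq3−eq1, eq3−eq2 (x²,y² cancel):
  107.226·x − 137.498·y = 1669.971634
  -56.902·x − 16.288·y = -1520.684021
det = 107.226·-16.288 − -137.498·-56.902 = -9570.408284
x = (1669.971634·-16.288 − -137.498·-1520.684021) / -9570.408284 = 24.689805
y = (107.226·-1520.684021 − 1669.971634·-56.902) / -9570.408284 = 7.108593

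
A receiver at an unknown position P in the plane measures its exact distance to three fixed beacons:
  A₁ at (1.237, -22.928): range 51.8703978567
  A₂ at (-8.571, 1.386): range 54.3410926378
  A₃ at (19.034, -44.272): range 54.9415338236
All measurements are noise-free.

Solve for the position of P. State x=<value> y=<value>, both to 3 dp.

x=45.718 y=3.754

eq1: (x − 1.237)² + (y + 22.928)² = 51.8703978567²
eq2: (x + 8.571)² + (y − 1.386)² = 54.3410926378²
eq3: (x − 19.034)² + (y + 44.272)² = 54.9415338236²
eq2−eq3, eq2−eq1 (x²,y² cancel):
  55.210·x − 91.316·y = 2181.302313
  19.616·x − 48.628·y = 714.256491
det = 55.210·-48.628 − -91.316·19.616 = -893.497224
x = (2181.302313·-48.628 − -91.316·714.256491) / -893.497224 = 45.718467
y = (55.210·714.256491 − 2181.302313·19.616) / -893.497224 = 3.754153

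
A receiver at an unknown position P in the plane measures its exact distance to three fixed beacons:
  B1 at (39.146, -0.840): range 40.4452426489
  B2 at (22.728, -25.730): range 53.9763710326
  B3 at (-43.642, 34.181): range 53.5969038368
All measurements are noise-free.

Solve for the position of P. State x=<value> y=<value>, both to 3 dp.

eq1: (x − 39.146)² + (y + 0.840)² = 40.4452426489²
eq2: (x − 22.728)² + (y + 25.730)² = 53.9763710326²
eq3: (x + 43.642)² + (y − 34.181)² = 53.5969038368²
eq3−eq1, eq3−eq2 (x²,y² cancel):
  165.576·x − 70.042·y = -303.039561
  132.740·x − 119.822·y = -1935.190570
det = 165.576·-119.822 − -70.042·132.740 = -10542.272392
x = (-303.039561·-119.822 − -70.042·-1935.190570) / -10542.272392 = 9.412943
y = (165.576·-1935.190570 − -303.039561·132.740) / -10542.272392 = 26.578297

x=9.413 y=26.578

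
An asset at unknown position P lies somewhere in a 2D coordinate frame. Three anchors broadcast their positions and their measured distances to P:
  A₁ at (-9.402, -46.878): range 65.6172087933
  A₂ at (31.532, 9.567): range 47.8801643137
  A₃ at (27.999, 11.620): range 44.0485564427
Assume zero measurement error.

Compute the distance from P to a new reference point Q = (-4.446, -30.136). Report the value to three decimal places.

eq1: (x + 9.402)² + (y + 46.878)² = 65.6172087933²
eq2: (x − 31.532)² + (y − 9.567)² = 47.8801643137²
eq3: (x − 27.999)² + (y − 11.620)² = 44.0485564427²
eq2−eq3, eq2−eq1 (x²,y² cancel):
  -7.066·x + 4.106·y = 185.408698
  -81.868·x − 112.890·y = -812.957980
det = -7.066·-112.890 − 4.106·-81.868 = 1133.830748
x = (185.408698·-112.890 − 4.106·-812.957980) / 1133.830748 = -15.516233
y = (-7.066·-812.957980 − 185.408698·-81.868) / 1133.830748 = 18.453725
|P − Q| = √((-15.516233 − -4.446)² + (18.453725 − -30.136)²) = 49.834841

49.835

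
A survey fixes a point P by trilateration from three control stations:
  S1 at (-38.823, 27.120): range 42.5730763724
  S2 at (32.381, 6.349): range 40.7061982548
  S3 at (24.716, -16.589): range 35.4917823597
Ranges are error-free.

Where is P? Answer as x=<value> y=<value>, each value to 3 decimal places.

x=-7.515 y=-1.730

eq1: (x + 38.823)² + (y − 27.120)² = 42.5730763724²
eq2: (x − 32.381)² + (y − 6.349)² = 40.7061982548²
eq3: (x − 24.716)² + (y + 16.589)² = 35.4917823597²
eq2−eq1, eq2−eq3 (x²,y² cancel):
  -142.408·x + 41.542·y = 998.408512
  -15.330·x − 45.876·y = 194.564576
det = -142.408·-45.876 − 41.542·-15.330 = 7169.948268
x = (998.408512·-45.876 − 41.542·194.564576) / 7169.948268 = -7.515478
y = (-142.408·194.564576 − 998.408512·-15.330) / 7169.948268 = -1.729713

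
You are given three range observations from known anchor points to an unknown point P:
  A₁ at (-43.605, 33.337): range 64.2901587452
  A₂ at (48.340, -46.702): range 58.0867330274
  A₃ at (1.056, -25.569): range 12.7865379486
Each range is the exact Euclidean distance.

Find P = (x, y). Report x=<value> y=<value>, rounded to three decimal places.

x=1.185 y=-12.783

eq1: (x + 43.605)² + (y − 33.337)² = 64.2901587452²
eq2: (x − 48.340)² + (y + 46.702)² = 58.0867330274²
eq3: (x − 1.056)² + (y + 25.569)² = 12.7865379486²
eq1−eq2, eq1−eq3 (x²,y² cancel):
  183.890·x − 160.078·y = 2264.236768
  89.322·x − 117.812·y = 1611.866262
det = 183.890·-117.812 − -160.078·89.322 = -7365.961564
x = (2264.236768·-117.812 − -160.078·1611.866262) / -7365.961564 = 1.185172
y = (183.890·1611.866262 − 2264.236768·89.322) / -7365.961564 = -12.783115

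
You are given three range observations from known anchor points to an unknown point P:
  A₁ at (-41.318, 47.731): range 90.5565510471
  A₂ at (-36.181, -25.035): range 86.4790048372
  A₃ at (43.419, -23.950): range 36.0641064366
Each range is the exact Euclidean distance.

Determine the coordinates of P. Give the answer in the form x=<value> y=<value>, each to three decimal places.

eq1: (x + 41.318)² + (y − 47.731)² = 90.5565510471²
eq2: (x + 36.181)² + (y + 25.035)² = 86.4790048372²
eq3: (x − 43.419)² + (y + 23.950)² = 36.0641064366²
eq1−eq2, eq1−eq3 (x²,y² cancel):
  10.274·x − 145.532·y = -1327.738839
  169.474·x − 143.362·y = 5373.255740
det = 10.274·-143.362 − -145.532·169.474 = 23190.988980
x = (-1327.738839·-143.362 − -145.532·5373.255740) / 23190.988980 = 41.926972
y = (10.274·5373.255740 − -1327.738839·169.474) / 23190.988980 = 12.083229

x=41.927 y=12.083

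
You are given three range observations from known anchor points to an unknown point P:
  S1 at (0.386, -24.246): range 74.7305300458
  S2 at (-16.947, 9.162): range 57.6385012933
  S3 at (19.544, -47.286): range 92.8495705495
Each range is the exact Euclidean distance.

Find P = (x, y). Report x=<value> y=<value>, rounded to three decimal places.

eq1: (x − 0.386)² + (y + 24.246)² = 74.7305300458²
eq2: (x + 16.947)² + (y − 9.162)² = 57.6385012933²
eq3: (x − 19.544)² + (y + 47.286)² = 92.8495705495²
eq2−eq1, eq2−eq3 (x²,y² cancel):
  34.666·x − 66.816·y = -2045.580831
  72.982·x − 112.896·y = -3052.055241
det = 34.666·-112.896 − -66.816·72.982 = 962.712576
x = (-2045.580831·-112.896 − -66.816·-3052.055241) / 962.712576 = 28.057980
y = (34.666·-3052.055241 − -2045.580831·72.982) / 962.712576 = 45.172395

x=28.058 y=45.172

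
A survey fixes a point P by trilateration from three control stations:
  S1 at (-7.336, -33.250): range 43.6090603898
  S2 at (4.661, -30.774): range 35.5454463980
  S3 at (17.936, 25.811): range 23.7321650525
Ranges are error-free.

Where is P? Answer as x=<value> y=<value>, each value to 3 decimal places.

x=18.228 y=2.081

eq1: (x + 7.336)² + (y + 33.250)² = 43.6090603898²
eq2: (x − 4.661)² + (y + 30.774)² = 35.5454463980²
eq3: (x − 17.936)² + (y − 25.811)² = 23.7321650525²
eq1−eq2, eq1−eq3 (x²,y² cancel):
  23.994·x + 4.952·y = 447.655989
  50.544·x + 118.122·y = 1167.062911
det = 23.994·118.122 − 4.952·50.544 = 2583.925380
x = (447.655989·118.122 − 4.952·1167.062911) / 2583.925380 = 18.227587
y = (23.994·1167.062911 − 447.655989·50.544) / 2583.925380 = 2.080626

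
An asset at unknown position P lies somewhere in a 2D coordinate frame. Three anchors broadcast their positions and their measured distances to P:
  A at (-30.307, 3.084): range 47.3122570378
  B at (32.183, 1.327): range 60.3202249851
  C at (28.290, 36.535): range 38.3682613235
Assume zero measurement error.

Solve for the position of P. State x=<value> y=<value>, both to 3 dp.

x=-9.051 y=45.353

eq1: (x + 30.307)² + (y − 3.084)² = 47.3122570378²
eq2: (x − 32.183)² + (y − 1.327)² = 60.3202249851²
eq3: (x − 28.290)² + (y − 36.535)² = 38.3682613235²
eq3−eq2, eq3−eq1 (x²,y² cancel):
  7.786·x − 70.416·y = -3264.029972
  -117.194·x − 66.902·y = -1973.431209
det = 7.786·-66.902 − -70.416·-117.194 = -8773.231676
x = (-3264.029972·-66.902 − -70.416·-1973.431209) / -8773.231676 = -9.051283
y = (7.786·-1973.431209 − -3264.029972·-117.194) / -8773.231676 = 45.352714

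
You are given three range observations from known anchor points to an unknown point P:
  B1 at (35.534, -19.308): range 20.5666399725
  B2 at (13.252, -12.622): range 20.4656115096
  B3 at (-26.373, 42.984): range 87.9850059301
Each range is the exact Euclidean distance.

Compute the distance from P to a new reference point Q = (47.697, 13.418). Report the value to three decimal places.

53.592

eq1: (x − 35.534)² + (y + 19.308)² = 20.5666399725²
eq2: (x − 13.252)² + (y + 12.622)² = 20.4656115096²
eq3: (x + 26.373)² + (y − 42.984)² = 87.9850059301²
eq1−eq3, eq1−eq2 (x²,y² cancel):
  -123.814·x + 124.584·y = -6410.679224
  -44.564·x + 13.372·y = -1296.388207
det = -123.814·13.372 − 124.584·-44.564 = 3896.320568
x = (-6410.679224·13.372 − 124.584·-1296.388207) / 3896.320568 = 19.450562
y = (-123.814·-1296.388207 − -6410.679224·-44.564) / 3896.320568 = -32.126335
|P − Q| = √((19.450562 − 47.697)² + (-32.126335 − 13.418)²) = 53.592422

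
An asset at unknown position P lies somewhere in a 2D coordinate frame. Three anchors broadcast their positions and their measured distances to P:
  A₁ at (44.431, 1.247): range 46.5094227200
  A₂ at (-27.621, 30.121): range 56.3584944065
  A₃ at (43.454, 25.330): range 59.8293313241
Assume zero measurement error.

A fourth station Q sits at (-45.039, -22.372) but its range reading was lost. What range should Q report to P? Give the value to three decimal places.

47.268

eq1: (x − 44.431)² + (y − 1.247)² = 46.5094227200²
eq2: (x + 27.621)² + (y − 30.121)² = 56.3584944065²
eq3: (x − 43.454)² + (y − 25.330)² = 59.8293313241²
eq2−eq1, eq2−eq3 (x²,y² cancel):
  144.104·x − 57.748·y = 1318.627978
  142.150·x − 9.582·y = 456.395739
det = 144.104·-9.582 − -57.748·142.150 = 6828.073672
x = (1318.627978·-9.582 − -57.748·456.395739) / 6828.073672 = 2.009476
y = (144.104·456.395739 − 1318.627978·142.150) / 6828.073672 = -17.819743
|P − Q| = √((2.009476 − -45.039)² + (-17.819743 − -22.372)²) = 47.268193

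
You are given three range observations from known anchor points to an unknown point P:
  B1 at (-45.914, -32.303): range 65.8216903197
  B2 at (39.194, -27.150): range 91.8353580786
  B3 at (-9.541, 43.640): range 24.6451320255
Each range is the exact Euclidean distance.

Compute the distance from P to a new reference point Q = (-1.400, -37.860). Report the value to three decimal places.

75.805

eq1: (x + 45.914)² + (y + 32.303)² = 65.8216903197²
eq2: (x − 39.194)² + (y + 27.150)² = 91.8353580786²
eq3: (x + 9.541)² + (y − 43.640)² = 24.6451320255²
eq3−eq2, eq3−eq1 (x²,y² cancel):
  97.470·x − 141.580·y = -7548.538606
  -72.746·x − 151.886·y = -2569.013460
det = 97.470·-151.886 − -141.580·-72.746 = -25103.707100
x = (-7548.538606·-151.886 − -141.580·-2569.013460) / -25103.707100 = -31.182502
y = (97.470·-2569.013460 − -7548.538606·-72.746) / -25103.707100 = 31.848991
|P − Q| = √((-31.182502 − -1.400)² + (31.848991 − -37.860)²) = 75.804623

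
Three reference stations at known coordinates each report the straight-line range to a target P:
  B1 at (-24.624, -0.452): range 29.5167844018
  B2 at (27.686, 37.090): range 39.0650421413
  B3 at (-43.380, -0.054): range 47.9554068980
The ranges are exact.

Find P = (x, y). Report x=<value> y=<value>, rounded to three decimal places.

x=4.208 y=5.867

eq1: (x + 24.624)² + (y + 0.452)² = 29.5167844018²
eq2: (x − 27.686)² + (y − 37.090)² = 39.0650421413²
eq3: (x + 43.380)² + (y + 0.054)² = 47.9554068980²
eq1−eq3, eq1−eq2 (x²,y² cancel):
  -37.512·x + 0.796·y = -153.198853
  104.620·x + 75.084·y = 880.800060
det = -37.512·75.084 − 0.796·104.620 = -2899.828528
x = (-153.198853·75.084 − 0.796·880.800060) / -2899.828528 = 4.208490
y = (-37.512·880.800060 − -153.198853·104.620) / -2899.828528 = 5.866867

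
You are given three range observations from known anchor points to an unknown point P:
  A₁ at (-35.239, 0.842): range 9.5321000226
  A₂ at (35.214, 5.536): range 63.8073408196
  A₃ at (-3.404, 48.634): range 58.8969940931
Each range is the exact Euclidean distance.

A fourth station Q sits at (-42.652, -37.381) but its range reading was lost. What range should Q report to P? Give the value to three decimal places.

eq1: (x + 35.239)² + (y − 0.842)² = 9.5321000226²
eq2: (x − 35.214)² + (y − 5.536)² = 63.8073408196²
eq3: (x + 3.404)² + (y − 48.634)² = 58.8969940931²
eq3−eq1, eq3−eq2 (x²,y² cancel):
  -63.670·x − 95.584·y = 2243.637895
  77.236·x − 86.196·y = -1708.700909
det = -63.670·-86.196 − -95.584·77.236 = 12870.625144
x = (2243.637895·-86.196 − -95.584·-1708.700909) / 12870.625144 = -27.715599
y = (-63.670·-1708.700909 − 2243.637895·77.236) / 12870.625144 = -5.011150
|P − Q| = √((-27.715599 − -42.652)² + (-5.011150 − -37.381)²) = 35.649731

35.650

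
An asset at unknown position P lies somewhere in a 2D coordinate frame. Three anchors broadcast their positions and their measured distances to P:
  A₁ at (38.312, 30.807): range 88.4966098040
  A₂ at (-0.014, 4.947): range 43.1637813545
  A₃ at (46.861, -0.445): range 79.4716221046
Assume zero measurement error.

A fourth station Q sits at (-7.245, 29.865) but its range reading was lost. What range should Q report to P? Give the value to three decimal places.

61.586

eq1: (x − 38.312)² + (y − 30.807)² = 88.4966098040²
eq2: (x + 0.014)² + (y − 4.947)² = 43.1637813545²
eq3: (x − 46.861)² + (y + 0.445)² = 79.4716221046²
eq2−eq1, eq2−eq3 (x²,y² cancel):
  76.652·x + 51.720·y = -3576.130338
  93.750·x − 10.784·y = -2280.948358
det = 76.652·-10.784 − 51.720·93.750 = -5675.365168
x = (-3576.130338·-10.784 − 51.720·-2280.948358) / -5675.365168 = -27.581598
y = (76.652·-2280.948358 − -3576.130338·93.750) / -5675.365168 = -28.266545
|P − Q| = √((-27.581598 − -7.245)² + (-28.266545 − 29.865)²) = 61.586149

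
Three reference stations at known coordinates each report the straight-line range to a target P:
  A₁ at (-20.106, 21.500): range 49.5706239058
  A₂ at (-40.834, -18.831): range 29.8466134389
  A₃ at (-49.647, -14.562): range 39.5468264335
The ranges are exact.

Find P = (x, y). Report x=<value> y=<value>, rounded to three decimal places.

x=-12.258 y=-27.445

eq1: (x + 20.106)² + (y − 21.500)² = 49.5706239058²
eq2: (x + 40.834)² + (y + 18.831)² = 29.8466134389²
eq3: (x + 49.647)² + (y + 14.562)² = 39.5468264335²
eq3−eq1, eq3−eq2 (x²,y² cancel):
  59.082·x + 72.124·y = -2703.670490
  17.626·x − 8.538·y = 18.276811
det = 59.082·-8.538 − 72.124·17.626 = -1775.699740
x = (-2703.670490·-8.538 − 72.124·18.276811) / -1775.699740 = -12.257558
y = (59.082·18.276811 − -2703.670490·17.626) / -1775.699740 = -27.445365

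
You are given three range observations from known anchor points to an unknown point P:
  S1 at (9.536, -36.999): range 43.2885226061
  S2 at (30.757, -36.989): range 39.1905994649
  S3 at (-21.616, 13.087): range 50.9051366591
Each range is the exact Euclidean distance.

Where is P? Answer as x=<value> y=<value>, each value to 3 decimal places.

eq1: (x − 9.536)² + (y + 36.999)² = 43.2885226061²
eq2: (x − 30.757)² + (y + 36.989)² = 39.1905994649²
eq3: (x + 21.616)² + (y − 13.087)² = 50.9051366591²
eq1−eq2, eq1−eq3 (x²,y² cancel):
  42.442·x + 0.020·y = 1192.310976
  -62.304·x + 100.172·y = -1538.777021
det = 42.442·100.172 − 0.020·-62.304 = 4252.746104
x = (1192.310976·100.172 − 0.020·-1538.777021) / 4252.746104 = 28.091719
y = (42.442·-1538.777021 − 1192.310976·-62.304) / 4252.746104 = 2.110864

x=28.092 y=2.111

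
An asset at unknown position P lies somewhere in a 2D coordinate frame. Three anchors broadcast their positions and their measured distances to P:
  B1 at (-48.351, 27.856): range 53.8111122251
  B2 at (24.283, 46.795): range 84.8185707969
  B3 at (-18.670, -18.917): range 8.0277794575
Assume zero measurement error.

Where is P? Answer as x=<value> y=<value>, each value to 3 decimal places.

eq1: (x + 48.351)² + (y − 27.856)² = 53.8111122251²
eq2: (x − 24.283)² + (y − 46.795)² = 84.8185707969²
eq3: (x + 18.670)² + (y + 18.917)² = 8.0277794575²
eq1−eq2, eq1−eq3 (x²,y² cancel):
  145.268·x + 37.878·y = -4632.893976
  59.362·x − 93.546·y = 423.836408
det = 145.268·-93.546 − 37.878·59.362 = -15837.754164
x = (-4632.893976·-93.546 − 37.878·423.836408) / -15837.754164 = -26.350619
y = (145.268·423.836408 − -4632.893976·59.362) / -15837.754164 = -21.252238

x=-26.351 y=-21.252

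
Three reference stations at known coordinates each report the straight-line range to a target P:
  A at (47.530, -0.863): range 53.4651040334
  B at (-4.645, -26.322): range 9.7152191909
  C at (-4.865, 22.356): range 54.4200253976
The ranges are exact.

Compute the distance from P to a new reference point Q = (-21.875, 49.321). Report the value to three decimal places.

84.653

eq1: (x − 47.530)² + (y + 0.863)² = 53.4651040334²
eq2: (x + 4.645)² + (y + 26.322)² = 9.7152191909²
eq3: (x + 4.865)² + (y − 22.356)² = 54.4200253976²
eq1−eq3, eq1−eq2 (x²,y² cancel):
  -104.790·x + 46.438·y = -1839.408523
  -104.350·x − 50.918·y = 1218.709905
det = -104.790·-50.918 − 46.438·-104.350 = 10181.502520
x = (-1839.408523·-50.918 − 46.438·1218.709905) / 10181.502520 = 3.640381
y = (-104.790·1218.709905 − -1839.408523·-104.350) / 10181.502520 = -31.395257
|P − Q| = √((3.640381 − -21.875)² + (-31.395257 − 49.321)²) = 84.653109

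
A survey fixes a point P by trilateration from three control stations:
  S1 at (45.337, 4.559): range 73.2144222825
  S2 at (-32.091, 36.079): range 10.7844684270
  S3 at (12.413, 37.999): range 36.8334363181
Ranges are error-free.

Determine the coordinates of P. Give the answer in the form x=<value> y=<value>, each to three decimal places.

x=-23.455 y=29.620

eq1: (x − 45.337)² + (y − 4.559)² = 73.2144222825²
eq2: (x + 32.091)² + (y − 36.079)² = 10.7844684270²
eq3: (x − 12.413)² + (y − 37.999)² = 36.8334363181²
eq2−eq1, eq2−eq3 (x²,y² cancel):
  154.856·x − 63.040·y = -5499.345343
  89.008·x + 3.840·y = -1973.917224
det = 154.856·3.840 − -63.040·89.008 = 6205.711360
x = (-5499.345343·3.840 − -63.040·-1973.917224) / 6205.711360 = -23.454721
y = (154.856·-1973.917224 − -5499.345343·89.008) / 6205.711360 = 29.619941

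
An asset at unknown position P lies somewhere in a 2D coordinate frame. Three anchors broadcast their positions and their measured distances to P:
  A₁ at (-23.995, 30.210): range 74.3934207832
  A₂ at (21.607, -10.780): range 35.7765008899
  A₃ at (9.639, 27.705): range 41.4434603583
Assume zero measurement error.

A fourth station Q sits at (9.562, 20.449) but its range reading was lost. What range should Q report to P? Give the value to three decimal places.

eq1: (x + 23.995)² + (y − 30.210)² = 74.3934207832²
eq2: (x − 21.607)² + (y + 10.780)² = 35.7765008899²
eq3: (x − 9.639)² + (y − 27.705)² = 41.4434603583²
eq2−eq3, eq2−eq1 (x²,y² cancel):
  -23.936·x + 76.970·y = -160.195894
  -91.204·x + 81.980·y = -3349.089764
det = -23.936·81.980 − 76.970·-91.204 = 5057.698600
x = (-160.195894·81.980 − 76.970·-3349.089764) / 5057.698600 = 48.371127
y = (-23.936·-3349.089764 − -160.195894·-91.204) / 5057.698600 = 12.961094
|P − Q| = √((48.371127 − 9.562)² + (12.961094 − 20.449)²) = 39.524892

39.525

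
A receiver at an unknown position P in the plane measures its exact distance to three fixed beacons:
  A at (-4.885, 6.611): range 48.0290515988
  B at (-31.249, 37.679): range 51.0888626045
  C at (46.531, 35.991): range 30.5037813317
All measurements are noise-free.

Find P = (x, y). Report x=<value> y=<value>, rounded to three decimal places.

x=18.690 y=48.456

eq1: (x + 4.885)² + (y − 6.611)² = 48.0290515988²
eq2: (x + 31.249)² + (y − 37.679)² = 51.0888626045²
eq3: (x − 46.531)² + (y − 35.991)² = 30.5037813317²
eq3−eq1, eq3−eq2 (x²,y² cancel):
  -102.832·x − 58.760·y = -4769.226618
  -155.560·x + 3.376·y = -2743.870207
det = -102.832·3.376 − -58.760·-155.560 = -9487.866432
x = (-4769.226618·3.376 − -58.760·-2743.870207) / -9487.866432 = 18.690263
y = (-102.832·-2743.870207 − -4769.226618·-155.560) / -9487.866432 = 48.455913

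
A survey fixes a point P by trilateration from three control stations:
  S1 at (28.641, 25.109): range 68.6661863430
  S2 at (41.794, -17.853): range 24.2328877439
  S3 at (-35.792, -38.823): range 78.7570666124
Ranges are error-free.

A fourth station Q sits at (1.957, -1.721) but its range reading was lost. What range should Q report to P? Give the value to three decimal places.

57.476

eq1: (x − 28.641)² + (y − 25.109)² = 68.6661863430²
eq2: (x − 41.794)² + (y + 17.853)² = 24.2328877439²
eq3: (x + 35.792)² + (y + 38.823)² = 78.7570666124²
eq1−eq2, eq1−eq3 (x²,y² cancel):
  26.306·x − 85.924·y = 4742.511581
  -128.866·x − 127.864·y = -150.106563
det = 26.306·-127.864 − -85.924·-128.866 = -14436.272568
x = (4742.511581·-127.864 − -85.924·-150.106563) / -14436.272568 = 42.898487
y = (26.306·-150.106563 − 4742.511581·-128.866) / -14436.272568 = -42.060704
|P − Q| = √((42.898487 − 1.957)² + (-42.060704 − -1.721)²) = 57.476057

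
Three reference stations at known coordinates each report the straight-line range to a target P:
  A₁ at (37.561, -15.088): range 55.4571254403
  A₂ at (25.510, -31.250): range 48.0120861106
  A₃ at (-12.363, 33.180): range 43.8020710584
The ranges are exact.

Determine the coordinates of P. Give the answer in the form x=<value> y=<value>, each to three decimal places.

eq1: (x − 37.561)² + (y + 15.088)² = 55.4571254403²
eq2: (x − 25.510)² + (y + 31.250)² = 48.0120861106²
eq3: (x + 12.363)² + (y − 33.180)² = 43.8020710584²
eq2−eq3, eq2−eq1 (x²,y² cancel):
  -75.746·x + 128.860·y = 12.972553
  24.102·x + 32.324·y = -759.178484
det = -75.746·32.324 − 128.860·24.102 = -5554.197424
x = (12.972553·32.324 − 128.860·-759.178484) / -5554.197424 = -17.688796
y = (-75.746·-759.178484 − 12.972553·24.102) / -5554.197424 = -10.297090

x=-17.689 y=-10.297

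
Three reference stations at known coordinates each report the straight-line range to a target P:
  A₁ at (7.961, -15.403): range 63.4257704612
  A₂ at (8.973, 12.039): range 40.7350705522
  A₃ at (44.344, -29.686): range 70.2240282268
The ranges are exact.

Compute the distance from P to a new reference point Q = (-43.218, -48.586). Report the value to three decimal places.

eq1: (x − 7.961)² + (y + 15.403)² = 63.4257704612²
eq2: (x − 8.973)² + (y − 12.039)² = 40.7350705522²
eq3: (x − 44.344)² + (y + 29.686)² = 70.2240282268²
eq2−eq1, eq2−eq3 (x²,y² cancel):
  -2.024·x − 54.884·y = -2288.304706
  70.742·x − 83.450·y = -649.871486
det = -2.024·-83.450 − -54.884·70.742 = 4051.506728
x = (-2288.304706·-83.450 − -54.884·-649.871486) / 4051.506728 = 38.329316
y = (-2.024·-649.871486 − -2288.304706·70.742) / 4051.506728 = 40.279975
|P − Q| = √((38.329316 − -43.218)² + (40.279975 − -48.586)²) = 120.611468

120.611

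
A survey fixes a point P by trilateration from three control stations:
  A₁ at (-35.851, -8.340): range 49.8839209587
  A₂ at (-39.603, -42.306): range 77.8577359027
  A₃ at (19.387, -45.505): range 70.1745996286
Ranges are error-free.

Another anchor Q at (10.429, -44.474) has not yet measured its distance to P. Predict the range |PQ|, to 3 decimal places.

67.632

eq1: (x + 35.851)² + (y + 8.340)² = 49.8839209587²
eq2: (x + 39.603)² + (y + 42.306)² = 77.8577359027²
eq3: (x − 19.387)² + (y + 45.505)² = 70.1745996286²
eq2−eq1, eq2−eq3 (x²,y² cancel):
  7.504·x + 67.932·y = 1570.076026
  117.980·x − 6.398·y = 225.718156
det = 7.504·-6.398 − 67.932·117.980 = -8062.627952
x = (1570.076026·-6.398 − 67.932·225.718156) / -8062.627952 = 3.147712
y = (7.504·225.718156 − 1570.076026·117.980) / -8062.627952 = 22.764759
|P − Q| = √((3.147712 − 10.429)² + (22.764759 − -44.474)²) = 67.631855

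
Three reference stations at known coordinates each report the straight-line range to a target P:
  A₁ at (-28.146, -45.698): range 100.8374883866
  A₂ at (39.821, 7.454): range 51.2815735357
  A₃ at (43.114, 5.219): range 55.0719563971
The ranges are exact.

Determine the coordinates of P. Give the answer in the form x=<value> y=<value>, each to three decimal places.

eq1: (x + 28.146)² + (y + 45.698)² = 100.8374883866²
eq2: (x − 39.821)² + (y − 7.454)² = 51.2815735357²
eq3: (x − 43.114)² + (y − 5.219)² = 55.0719563971²
eq1−eq3, eq1−eq2 (x²,y² cancel):
  142.520·x + 101.834·y = 6140.829120
  135.934·x + 106.304·y = 6299.168917
det = 142.520·106.304 − 101.834·135.934 = 1307.743124
x = (6140.829120·106.304 − 101.834·6299.168917) / 1307.743124 = 8.660058
y = (142.520·6299.168917 − 6140.829120·135.934) / 1307.743124 = 48.182313

x=8.660 y=48.182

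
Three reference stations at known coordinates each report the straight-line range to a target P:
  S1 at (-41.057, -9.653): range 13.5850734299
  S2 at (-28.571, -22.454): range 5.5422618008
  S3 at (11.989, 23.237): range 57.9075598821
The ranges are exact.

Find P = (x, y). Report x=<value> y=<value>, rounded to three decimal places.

eq1: (x + 41.057)² + (y + 9.653)² = 13.5850734299²
eq2: (x + 28.571)² + (y + 22.454)² = 5.5422618008²
eq3: (x − 11.989)² + (y − 23.237)² = 57.9075598821²
eq3−eq2, eq3−eq1 (x²,y² cancel):
  -81.120·x − 91.382·y = 3959.358693
  -106.092·x − 65.780·y = 4263.894639
det = -81.120·-65.780 − -91.382·-106.092 = -4358.825544
x = (3959.358693·-65.780 − -91.382·4263.894639) / -4358.825544 = -29.640233
y = (-81.120·4263.894639 − 3959.358693·-106.092) / -4358.825544 = -17.015856

x=-29.640 y=-17.016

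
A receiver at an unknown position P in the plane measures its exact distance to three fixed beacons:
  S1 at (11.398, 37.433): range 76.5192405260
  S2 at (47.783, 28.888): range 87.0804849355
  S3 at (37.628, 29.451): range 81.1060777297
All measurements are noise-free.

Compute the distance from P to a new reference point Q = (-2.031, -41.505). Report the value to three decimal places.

10.041

eq1: (x − 11.398)² + (y − 37.433)² = 76.5192405260²
eq2: (x − 47.783)² + (y − 28.888)² = 87.0804849355²
eq3: (x − 37.628)² + (y − 29.451)² = 81.1060777297²
eq1−eq2, eq1−eq3 (x²,y² cancel):
  72.770·x − 17.090·y = -141.228946
  52.460·x − 15.964·y = 29.082218
det = 72.770·-15.964 − -17.090·52.460 = -265.158880
x = (-141.228946·-15.964 − -17.090·29.082218) / -265.158880 = -10.377152
y = (72.770·29.082218 − -141.228946·52.460) / -265.158880 = -35.922551
|P − Q| = √((-10.377152 − -2.031)² + (-35.922551 − -41.505)²) = 10.041015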